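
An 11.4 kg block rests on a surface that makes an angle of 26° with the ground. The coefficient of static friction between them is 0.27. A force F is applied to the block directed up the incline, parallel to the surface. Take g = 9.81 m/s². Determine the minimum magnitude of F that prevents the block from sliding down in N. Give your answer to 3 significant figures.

The normal force is N = mg cos 26° = 100.516 N. With F at its minimum the block is on the verge of sliding down, so static friction is at its maximum μ_s N = 0.27 × 100.516 = 27.139 N and acts up the slope.
Equilibrium along the incline: F + μ_s N = mg sin 26°, so F = 49.025 − 27.139 = 21.886 N.

21.9 N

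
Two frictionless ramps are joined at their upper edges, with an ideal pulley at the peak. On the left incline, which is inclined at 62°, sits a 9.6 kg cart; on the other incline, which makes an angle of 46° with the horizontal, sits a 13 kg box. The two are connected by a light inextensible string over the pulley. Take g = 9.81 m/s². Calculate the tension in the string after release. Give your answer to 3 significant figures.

86.8 N

Resolve each weight along its own incline: the 9.6 kg mass has component 9.6 × 9.81 × sin 62° = 83.152 N down its slope, and the 13 kg mass has 13 × 9.81 × sin 46° = 91.737 N down its slope.
The 13 kg side's 91.737 N exceeds the other side's 83.152 N, so that mass slides down and the 9.6 kg mass slides up. Taking that direction as positive, Newton's second law for the whole system gives 91.737 − 83.152 = (9.6 + 13) a, so a = 8.585 / 22.6 = 0.3799 m/s².
For the 9.6 kg mass (up-slope positive): T − 83.152 = 9.6 × 0.3799, so T = 86.799 N.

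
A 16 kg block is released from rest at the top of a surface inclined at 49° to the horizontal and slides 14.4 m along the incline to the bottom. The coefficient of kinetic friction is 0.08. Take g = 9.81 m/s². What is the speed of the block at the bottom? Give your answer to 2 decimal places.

The weight component along the incline is mg sin 49° = 118.459 N and the normal force is N = mg cos 49° = 102.975 N.
Friction up the slope is f = μN = 0.08 × 102.975 = 8.238 N, so the net downslope force is 118.459 − 8.238 = 110.221 N and a = 110.221 / 16 = 6.8888 m/s².
Starting from rest over a distance of 14.4 m, v² = 2aL = 2 × 6.8888 × 14.4 = 198.3974, so v = 14.0854 m/s.

14.09 m/s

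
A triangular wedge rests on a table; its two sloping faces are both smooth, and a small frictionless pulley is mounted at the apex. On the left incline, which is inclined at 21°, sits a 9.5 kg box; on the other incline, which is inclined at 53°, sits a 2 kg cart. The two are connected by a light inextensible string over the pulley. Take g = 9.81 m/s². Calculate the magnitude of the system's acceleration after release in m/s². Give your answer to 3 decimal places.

Resolve each weight along its own incline: the 9.5 kg mass has component 9.5 × 9.81 × sin 21° = 33.398 N down its slope, and the 2 kg mass has 2 × 9.81 × sin 53° = 15.669 N down its slope.
The 9.5 kg side's 33.398 N exceeds the other side's 15.669 N, so that mass slides down and the 2 kg mass slides up. Taking that direction as positive, Newton's second law for the whole system gives 33.398 − 15.669 = (9.5 + 2) a, so a = 17.729 / 11.5 = 1.5417 m/s².

1.542 m/s²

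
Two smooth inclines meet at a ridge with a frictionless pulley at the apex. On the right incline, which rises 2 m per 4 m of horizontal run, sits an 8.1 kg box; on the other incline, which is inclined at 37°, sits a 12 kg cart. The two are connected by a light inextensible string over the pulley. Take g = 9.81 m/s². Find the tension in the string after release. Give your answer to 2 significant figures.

Resolve each weight along its own incline: the 8.1 kg mass has component 8.1 × 9.81 × sin 26.57° = 35.536 N down its slope, and the 12 kg mass has 12 × 9.81 × sin 37° = 70.846 N down its slope.
The 12 kg side's 70.846 N exceeds the other side's 35.536 N, so that mass slides down and the 8.1 kg mass slides up. Taking that direction as positive, Newton's second law for the whole system gives 70.846 − 35.536 = (8.1 + 12) a, so a = 35.310 / 20.1 = 1.7567 m/s².
For the 8.1 kg mass (up-slope positive): T − 35.536 = 8.1 × 1.7567, so T = 49.765 N.

50 N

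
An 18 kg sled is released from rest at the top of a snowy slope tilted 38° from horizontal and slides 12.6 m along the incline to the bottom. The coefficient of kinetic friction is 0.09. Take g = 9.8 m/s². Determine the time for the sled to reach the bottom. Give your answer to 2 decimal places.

2.17 s

The weight component along the incline is mg sin 38° = 108.603 N and the normal force is N = mg cos 38° = 139.005 N.
Friction up the slope is f = μN = 0.09 × 139.005 = 12.510 N, so the net downslope force is 108.603 − 12.510 = 96.093 N and a = 96.093 / 18 = 5.3385 m/s².
Starting from rest, L = ½at², so t = √(2L/a) = √(2 × 12.6 / 5.3385) = 2.1727 s.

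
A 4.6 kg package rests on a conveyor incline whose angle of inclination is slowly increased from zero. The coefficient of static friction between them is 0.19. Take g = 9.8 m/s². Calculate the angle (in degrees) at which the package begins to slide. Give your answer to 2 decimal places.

At the threshold of sliding, static friction is at its maximum μ_s N and exactly balances the weight component along the incline: mg sin θ = μ_s mg cos θ.
Hence tan θ = μ_s = 0.19, so θ = arctan(0.19) = 10.7580°.

10.76°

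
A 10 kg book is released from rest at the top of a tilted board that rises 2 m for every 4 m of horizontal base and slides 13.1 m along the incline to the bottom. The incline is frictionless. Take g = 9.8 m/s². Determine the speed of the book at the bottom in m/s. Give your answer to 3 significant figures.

The weight component along the incline is mg sin 26.57° = 43.827 N and the normal force is N = mg cos 26.57° = 87.654 N.
With no friction, a = g sin 26.57° = 4.3827 m/s².
Starting from rest over a distance of 13.1 m, v² = 2aL = 2 × 4.3827 × 13.1 = 114.8267, so v = 10.7157 m/s.

10.7 m/s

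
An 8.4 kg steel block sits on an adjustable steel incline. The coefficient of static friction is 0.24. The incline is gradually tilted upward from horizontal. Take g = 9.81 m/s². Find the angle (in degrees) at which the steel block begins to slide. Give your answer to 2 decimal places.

At the threshold of sliding, static friction is at its maximum μ_s N and exactly balances the weight component along the incline: mg sin θ = μ_s mg cos θ.
Hence tan θ = μ_s = 0.24, so θ = arctan(0.24) = 13.4957°.

13.50°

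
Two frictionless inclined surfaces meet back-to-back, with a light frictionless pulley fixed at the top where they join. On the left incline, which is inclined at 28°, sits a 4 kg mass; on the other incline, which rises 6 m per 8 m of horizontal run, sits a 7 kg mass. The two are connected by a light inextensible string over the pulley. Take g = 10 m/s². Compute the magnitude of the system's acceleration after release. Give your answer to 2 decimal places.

Resolve each weight along its own incline: the 4 kg mass has component 4 × 10 × sin 28° = 18.779 N down its slope, and the 7 kg mass has 7 × 10 × sin 36.87° = 42.000 N down its slope.
The 7 kg side's 42.000 N exceeds the other side's 18.779 N, so that mass slides down and the 4 kg mass slides up. Taking that direction as positive, Newton's second law for the whole system gives 42.000 − 18.779 = (4 + 7) a, so a = 23.221 / 11 = 2.1110 m/s².

2.11 m/s²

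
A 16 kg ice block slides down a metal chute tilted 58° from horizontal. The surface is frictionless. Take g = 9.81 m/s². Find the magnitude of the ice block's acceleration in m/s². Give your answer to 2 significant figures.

8.3 m/s²

Resolving the weight along the incline: the component pulling the ice block down the slope is mg sin 58° = 16 × 9.81 × 0.8480 = 133.102 N, and the normal force is N = mg cos 58° = 16 × 9.81 × 0.5299 = 83.173 N.
With no friction the net force along the incline is 133.102 N, so a = g sin 58° = 133.102 / 16 = 8.3189 m/s².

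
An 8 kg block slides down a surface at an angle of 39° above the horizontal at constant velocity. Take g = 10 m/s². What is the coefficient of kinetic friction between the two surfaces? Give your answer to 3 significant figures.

0.810

At constant velocity the net force along the incline is zero: mg sin 39° = μ mg cos 39°.
So μ = tan 39° = 0.6293 / 0.7771 = 0.8098.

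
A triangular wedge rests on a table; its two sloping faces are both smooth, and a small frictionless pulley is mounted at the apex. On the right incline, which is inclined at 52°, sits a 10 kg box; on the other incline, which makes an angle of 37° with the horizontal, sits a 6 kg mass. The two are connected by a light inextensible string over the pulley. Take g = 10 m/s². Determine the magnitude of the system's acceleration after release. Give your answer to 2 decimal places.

Resolve each weight along its own incline: the 10 kg mass has component 10 × 10 × sin 52° = 78.801 N down its slope, and the 6 kg mass has 6 × 10 × sin 37° = 36.109 N down its slope.
The 10 kg side's 78.801 N exceeds the other side's 36.109 N, so that mass slides down and the 6 kg mass slides up. Taking that direction as positive, Newton's second law for the whole system gives 78.801 − 36.109 = (10 + 6) a, so a = 42.692 / 16 = 2.6683 m/s².

2.67 m/s²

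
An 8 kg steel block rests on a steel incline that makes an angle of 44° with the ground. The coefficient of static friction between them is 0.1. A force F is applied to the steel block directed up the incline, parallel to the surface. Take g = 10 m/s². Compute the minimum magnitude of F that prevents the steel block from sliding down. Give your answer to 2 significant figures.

The normal force is N = mg cos 44° = 57.547 N. With F at its minimum the steel block is on the verge of sliding down, so static friction is at its maximum μ_s N = 0.1 × 57.547 = 5.755 N and acts up the slope.
Equilibrium along the incline: F + μ_s N = mg sin 44°, so F = 55.573 − 5.755 = 49.818 N.

50 N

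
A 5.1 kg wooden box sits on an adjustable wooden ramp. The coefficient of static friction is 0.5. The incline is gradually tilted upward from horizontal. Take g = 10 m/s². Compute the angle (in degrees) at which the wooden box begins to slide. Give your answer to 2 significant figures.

27°

At the threshold of sliding, static friction is at its maximum μ_s N and exactly balances the weight component along the incline: mg sin θ = μ_s mg cos θ.
Hence tan θ = μ_s = 0.5, so θ = arctan(0.5) = 26.5651°.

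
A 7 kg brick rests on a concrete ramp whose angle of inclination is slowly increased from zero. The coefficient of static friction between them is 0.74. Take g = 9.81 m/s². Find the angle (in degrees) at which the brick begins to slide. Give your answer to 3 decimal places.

At the threshold of sliding, static friction is at its maximum μ_s N and exactly balances the weight component along the incline: mg sin θ = μ_s mg cos θ.
Hence tan θ = μ_s = 0.74, so θ = arctan(0.74) = 36.5014°.

36.501°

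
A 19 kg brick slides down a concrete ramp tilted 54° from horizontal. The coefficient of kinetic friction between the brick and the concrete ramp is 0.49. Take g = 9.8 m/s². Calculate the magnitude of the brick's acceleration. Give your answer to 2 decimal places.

5.11 m/s²

Resolving the weight along the incline: the component pulling the brick down the slope is mg sin 54° = 19 × 9.8 × 0.8090 = 150.636 N, and the normal force is N = mg cos 54° = 19 × 9.8 × 0.5878 = 109.448 N.
Kinetic friction acts up the slope with magnitude f = μN = 0.49 × 109.448 = 53.630 N.
Net force along the incline is 150.636 − 53.630 = 97.006 N, so a = 97.006 / 19 = 5.1056 m/s².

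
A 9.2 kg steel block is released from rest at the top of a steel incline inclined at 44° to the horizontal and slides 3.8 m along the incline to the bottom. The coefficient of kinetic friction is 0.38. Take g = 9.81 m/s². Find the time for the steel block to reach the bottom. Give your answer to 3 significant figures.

The weight component along the incline is mg sin 44° = 62.694 N and the normal force is N = mg cos 44° = 64.922 N.
Friction up the slope is f = μN = 0.38 × 64.922 = 24.670 N, so the net downslope force is 62.694 − 24.670 = 38.024 N and a = 38.024 / 9.2 = 4.1330 m/s².
Starting from rest, L = ½at², so t = √(2L/a) = √(2 × 3.8 / 4.1330) = 1.3560 s.

1.36 s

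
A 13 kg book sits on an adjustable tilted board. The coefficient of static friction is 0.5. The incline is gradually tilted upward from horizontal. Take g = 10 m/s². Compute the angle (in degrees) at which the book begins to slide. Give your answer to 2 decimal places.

At the threshold of sliding, static friction is at its maximum μ_s N and exactly balances the weight component along the incline: mg sin θ = μ_s mg cos θ.
Hence tan θ = μ_s = 0.5, so θ = arctan(0.5) = 26.5651°.

26.57°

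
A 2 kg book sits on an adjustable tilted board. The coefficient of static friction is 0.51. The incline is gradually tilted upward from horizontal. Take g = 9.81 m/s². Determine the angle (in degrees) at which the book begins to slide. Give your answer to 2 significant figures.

At the threshold of sliding, static friction is at its maximum μ_s N and exactly balances the weight component along the incline: mg sin θ = μ_s mg cos θ.
Hence tan θ = μ_s = 0.51, so θ = arctan(0.51) = 27.0216°.

27°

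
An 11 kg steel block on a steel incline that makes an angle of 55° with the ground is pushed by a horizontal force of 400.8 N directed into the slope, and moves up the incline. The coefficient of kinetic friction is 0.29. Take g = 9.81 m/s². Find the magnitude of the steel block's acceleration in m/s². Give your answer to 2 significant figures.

The horizontal push has components F cos 55° = 400.8 × 0.5736 = 229.899 N up the incline and F sin 55° = 400.8 × 0.8192 = 328.335 N pressing into the surface.
The normal force is therefore N = mg cos 55° + F sin 55° = 61.897 + 328.335 = 390.232 N, and kinetic friction down the slope is μN = 0.29 × 390.232 = 113.167 N.
Along the incline: F cos 55° − mg sin 55° − μN = ma, so 229.899 − 88.400 − 113.167 = 11 a, giving a = 2.5756 m/s².

2.6 m/s²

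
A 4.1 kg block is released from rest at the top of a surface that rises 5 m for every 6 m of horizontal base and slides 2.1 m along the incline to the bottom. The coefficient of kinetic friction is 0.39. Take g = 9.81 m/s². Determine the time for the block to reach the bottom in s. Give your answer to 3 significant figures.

1.12 s

The weight component along the incline is mg sin 39.81° = 25.749 N and the normal force is N = mg cos 39.81° = 30.899 N.
Friction up the slope is f = μN = 0.39 × 30.899 = 12.051 N, so the net downslope force is 25.749 − 12.051 = 13.698 N and a = 13.698 / 4.1 = 3.3410 m/s².
Starting from rest, L = ½at², so t = √(2L/a) = √(2 × 2.1 / 3.3410) = 1.1212 s.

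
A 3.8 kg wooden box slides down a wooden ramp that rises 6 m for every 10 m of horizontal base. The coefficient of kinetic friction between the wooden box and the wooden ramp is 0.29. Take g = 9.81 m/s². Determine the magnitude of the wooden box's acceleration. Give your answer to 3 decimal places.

Resolving the weight along the incline: the component pulling the wooden box down the slope is mg sin 30.96° = 3.8 × 9.81 × 0.5145 = 19.180 N, and the normal force is N = mg cos 30.96° = 3.8 × 9.81 × 0.8575 = 31.966 N.
Kinetic friction acts up the slope with magnitude f = μN = 0.29 × 31.966 = 9.270 N.
Net force along the incline is 19.180 − 9.270 = 9.910 N, so a = 9.910 / 3.8 = 2.6079 m/s².

2.608 m/s²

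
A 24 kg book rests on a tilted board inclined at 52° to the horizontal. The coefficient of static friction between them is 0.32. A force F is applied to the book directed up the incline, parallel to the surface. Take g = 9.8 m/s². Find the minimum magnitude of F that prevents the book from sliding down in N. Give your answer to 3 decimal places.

The normal force is N = mg cos 52° = 144.804 N. With F at its minimum the book is on the verge of sliding down, so static friction is at its maximum μ_s N = 0.32 × 144.804 = 46.337 N and acts up the slope.
Equilibrium along the incline: F + μ_s N = mg sin 52°, so F = 185.340 − 46.337 = 139.003 N.

139.003 N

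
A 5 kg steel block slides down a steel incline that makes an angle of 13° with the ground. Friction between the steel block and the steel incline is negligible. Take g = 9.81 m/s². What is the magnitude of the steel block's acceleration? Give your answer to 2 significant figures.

2.2 m/s²

Resolving the weight along the incline: the component pulling the steel block down the slope is mg sin 13° = 5 × 9.81 × 0.2250 = 11.036 N, and the normal force is N = mg cos 13° = 5 × 9.81 × 0.9744 = 47.794 N.
With no friction the net force along the incline is 11.036 N, so a = g sin 13° = 11.036 / 5 = 2.2072 m/s².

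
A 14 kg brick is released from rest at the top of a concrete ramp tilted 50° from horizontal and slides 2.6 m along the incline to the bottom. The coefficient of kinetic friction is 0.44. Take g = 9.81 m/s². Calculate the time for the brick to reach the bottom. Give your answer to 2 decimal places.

1.05 s

The weight component along the incline is mg sin 50° = 105.209 N and the normal force is N = mg cos 50° = 88.280 N.
Friction up the slope is f = μN = 0.44 × 88.280 = 38.843 N, so the net downslope force is 105.209 − 38.843 = 66.366 N and a = 66.366 / 14 = 4.7404 m/s².
Starting from rest, L = ½at², so t = √(2L/a) = √(2 × 2.6 / 4.7404) = 1.0474 s.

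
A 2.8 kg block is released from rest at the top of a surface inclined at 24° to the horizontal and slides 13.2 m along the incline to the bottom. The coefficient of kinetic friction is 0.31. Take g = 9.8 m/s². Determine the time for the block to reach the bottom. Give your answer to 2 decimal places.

The weight component along the incline is mg sin 24° = 11.161 N and the normal force is N = mg cos 24° = 25.068 N.
Friction up the slope is f = μN = 0.31 × 25.068 = 7.771 N, so the net downslope force is 11.161 − 7.771 = 3.390 N and a = 3.390 / 2.8 = 1.2107 m/s².
Starting from rest, L = ½at², so t = √(2L/a) = √(2 × 13.2 / 1.2107) = 4.6696 s.

4.67 s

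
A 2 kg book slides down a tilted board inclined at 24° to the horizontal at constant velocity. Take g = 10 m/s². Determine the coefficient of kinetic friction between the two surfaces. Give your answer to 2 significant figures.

At constant velocity the net force along the incline is zero: mg sin 24° = μ mg cos 24°.
So μ = tan 24° = 0.4067 / 0.9135 = 0.4452.

0.45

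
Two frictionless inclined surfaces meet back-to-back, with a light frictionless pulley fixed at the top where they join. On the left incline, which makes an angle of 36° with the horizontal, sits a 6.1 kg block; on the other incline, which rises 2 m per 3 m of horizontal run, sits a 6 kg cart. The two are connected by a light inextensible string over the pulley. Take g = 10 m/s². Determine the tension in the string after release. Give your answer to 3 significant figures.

34.6 N

Resolve each weight along its own incline: the 6.1 kg mass has component 6.1 × 10 × sin 36° = 35.855 N down its slope, and the 6 kg mass has 6 × 10 × sin 33.69° = 33.282 N down its slope.
The 6.1 kg side's 35.855 N exceeds the other side's 33.282 N, so that mass slides down and the 6 kg mass slides up. Taking that direction as positive, Newton's second law for the whole system gives 35.855 − 33.282 = (6.1 + 6) a, so a = 2.573 / 12.1 = 0.2126 m/s².
For the 6 kg mass (up-slope positive): T − 33.282 = 6 × 0.2126, so T = 34.558 N.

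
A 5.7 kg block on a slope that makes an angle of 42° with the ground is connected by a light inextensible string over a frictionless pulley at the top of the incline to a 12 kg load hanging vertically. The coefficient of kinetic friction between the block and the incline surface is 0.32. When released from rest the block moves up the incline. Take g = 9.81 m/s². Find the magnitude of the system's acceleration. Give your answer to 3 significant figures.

For the block on the incline: the weight component along the slope is m₁g sin 42° = 5.7 × 9.81 × 0.6691 = 37.414 N and the normal force is N = m₁g cos 42° = 41.554 N.
Kinetic friction opposes the block's motion up the incline: f = μN = 0.32 × 41.554 = 13.297 N acting down the slope.
Newton's second law for the block (up-slope positive): T − 37.414 − 13.297 = 5.7 a. For the hanging load (downward positive): 12 × 9.81 − T = 12 a.
Adding the two equations eliminates T: 67.009 = 17.7 a, so a = 3.7858 m/s².

3.79 m/s²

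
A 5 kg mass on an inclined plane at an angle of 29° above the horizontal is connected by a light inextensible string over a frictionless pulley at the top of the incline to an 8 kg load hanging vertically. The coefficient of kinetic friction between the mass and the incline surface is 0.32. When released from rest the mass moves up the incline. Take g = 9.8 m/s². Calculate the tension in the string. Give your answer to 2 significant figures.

For the mass on the incline: the weight component along the slope is m₁g sin 29° = 5 × 9.8 × 0.4848 = 23.755 N and the normal force is N = m₁g cos 29° = 42.856 N.
Kinetic friction opposes the mass's motion up the incline: f = μN = 0.32 × 42.856 = 13.714 N acting down the slope.
Newton's second law for the mass (up-slope positive): T − 23.755 − 13.714 = 5 a. For the hanging load (downward positive): 8 × 9.8 − T = 8 a.
Adding the two equations eliminates T: 40.931 = 13 a, so a = 3.1485 m/s².
Then from the hanging load's equation, T = 8 × (9.8 − 3.1485) = 53.212 N.

53 N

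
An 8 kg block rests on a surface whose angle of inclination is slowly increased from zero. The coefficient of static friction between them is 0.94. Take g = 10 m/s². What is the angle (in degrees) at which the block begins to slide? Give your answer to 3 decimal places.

43.229°

At the threshold of sliding, static friction is at its maximum μ_s N and exactly balances the weight component along the incline: mg sin θ = μ_s mg cos θ.
Hence tan θ = μ_s = 0.94, so θ = arctan(0.94) = 43.2285°.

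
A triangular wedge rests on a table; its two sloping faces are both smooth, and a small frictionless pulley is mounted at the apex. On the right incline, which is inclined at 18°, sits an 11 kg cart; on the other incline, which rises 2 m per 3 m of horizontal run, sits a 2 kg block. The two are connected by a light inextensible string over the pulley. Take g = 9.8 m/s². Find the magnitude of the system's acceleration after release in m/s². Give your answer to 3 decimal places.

1.726 m/s²

Resolve each weight along its own incline: the 11 kg mass has component 11 × 9.8 × sin 18° = 33.312 N down its slope, and the 2 kg mass has 2 × 9.8 × sin 33.69° = 10.872 N down its slope.
The 11 kg side's 33.312 N exceeds the other side's 10.872 N, so that mass slides down and the 2 kg mass slides up. Taking that direction as positive, Newton's second law for the whole system gives 33.312 − 10.872 = (11 + 2) a, so a = 22.440 / 13 = 1.7262 m/s².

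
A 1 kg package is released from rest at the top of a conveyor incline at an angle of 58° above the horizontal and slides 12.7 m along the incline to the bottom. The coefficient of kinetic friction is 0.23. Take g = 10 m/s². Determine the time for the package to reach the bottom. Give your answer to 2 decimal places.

The weight component along the incline is mg sin 58° = 8.480 N and the normal force is N = mg cos 58° = 5.299 N.
Friction up the slope is f = μN = 0.23 × 5.299 = 1.219 N, so the net downslope force is 8.480 − 1.219 = 7.261 N and a = 7.261 / 1 = 7.2610 m/s².
Starting from rest, L = ½at², so t = √(2L/a) = √(2 × 12.7 / 7.2610) = 1.8703 s.

1.87 s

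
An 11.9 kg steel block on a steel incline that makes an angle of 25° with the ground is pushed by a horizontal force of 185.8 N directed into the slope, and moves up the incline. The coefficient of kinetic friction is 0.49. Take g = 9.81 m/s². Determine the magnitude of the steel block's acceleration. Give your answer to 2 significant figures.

2.4 m/s²

The horizontal push has components F cos 25° = 185.8 × 0.9063 = 168.391 N up the incline and F sin 25° = 185.8 × 0.4226 = 78.519 N pressing into the surface.
The normal force is therefore N = mg cos 25° + F sin 25° = 105.801 + 78.519 = 184.320 N, and kinetic friction down the slope is μN = 0.49 × 184.320 = 90.317 N.
Along the incline: F cos 25° − mg sin 25° − μN = ma, so 168.391 − 49.334 − 90.317 = 11.9 a, giving a = 2.4151 m/s².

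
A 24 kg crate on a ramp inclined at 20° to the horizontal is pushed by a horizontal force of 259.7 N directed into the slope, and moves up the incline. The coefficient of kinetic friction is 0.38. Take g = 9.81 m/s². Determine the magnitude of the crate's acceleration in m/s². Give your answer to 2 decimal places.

The horizontal push has components F cos 20° = 259.7 × 0.9397 = 244.040 N up the incline and F sin 20° = 259.7 × 0.3420 = 88.817 N pressing into the surface.
The normal force is therefore N = mg cos 20° + F sin 20° = 221.243 + 88.817 = 310.060 N, and kinetic friction down the slope is μN = 0.38 × 310.060 = 117.823 N.
Along the incline: F cos 20° − mg sin 20° − μN = ma, so 244.040 − 80.520 − 117.823 = 24 a, giving a = 1.9040 m/s².

1.90 m/s²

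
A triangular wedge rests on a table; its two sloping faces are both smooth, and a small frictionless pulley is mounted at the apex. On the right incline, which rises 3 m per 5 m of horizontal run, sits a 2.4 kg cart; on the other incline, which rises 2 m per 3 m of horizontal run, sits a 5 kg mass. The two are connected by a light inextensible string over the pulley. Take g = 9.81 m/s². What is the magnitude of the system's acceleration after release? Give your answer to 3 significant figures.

Resolve each weight along its own incline: the 2.4 kg mass has component 2.4 × 9.81 × sin 30.96° = 12.113 N down its slope, and the 5 kg mass has 5 × 9.81 × sin 33.69° = 27.208 N down its slope.
The 5 kg side's 27.208 N exceeds the other side's 12.113 N, so that mass slides down and the 2.4 kg mass slides up. Taking that direction as positive, Newton's second law for the whole system gives 27.208 − 12.113 = (2.4 + 5) a, so a = 15.095 / 7.4 = 2.0399 m/s².

2.04 m/s²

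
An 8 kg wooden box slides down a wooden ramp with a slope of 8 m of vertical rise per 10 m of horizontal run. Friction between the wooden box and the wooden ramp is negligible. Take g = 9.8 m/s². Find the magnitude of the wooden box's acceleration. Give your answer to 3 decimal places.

Resolving the weight along the incline: the component pulling the wooden box down the slope is mg sin 38.66° = 8 × 9.8 × 0.6247 = 48.976 N, and the normal force is N = mg cos 38.66° = 8 × 9.8 × 0.7809 = 61.223 N.
With no friction the net force along the incline is 48.976 N, so a = g sin 38.66° = 48.976 / 8 = 6.1220 m/s².

6.122 m/s²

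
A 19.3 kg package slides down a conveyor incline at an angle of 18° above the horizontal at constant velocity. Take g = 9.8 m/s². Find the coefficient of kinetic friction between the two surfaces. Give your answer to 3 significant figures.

0.325

At constant velocity the net force along the incline is zero: mg sin 18° = μ mg cos 18°.
So μ = tan 18° = 0.3090 / 0.9511 = 0.3249.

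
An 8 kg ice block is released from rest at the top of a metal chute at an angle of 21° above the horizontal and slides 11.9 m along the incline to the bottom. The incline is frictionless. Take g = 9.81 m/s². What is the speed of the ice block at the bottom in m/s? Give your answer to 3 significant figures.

9.15 m/s

The weight component along the incline is mg sin 21° = 28.125 N and the normal force is N = mg cos 21° = 73.267 N.
With no friction, a = g sin 21° = 3.5156 m/s².
Starting from rest over a distance of 11.9 m, v² = 2aL = 2 × 3.5156 × 11.9 = 83.6713, so v = 9.1472 m/s.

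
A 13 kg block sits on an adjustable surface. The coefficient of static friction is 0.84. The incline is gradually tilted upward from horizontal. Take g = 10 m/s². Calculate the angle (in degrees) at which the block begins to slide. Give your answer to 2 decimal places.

At the threshold of sliding, static friction is at its maximum μ_s N and exactly balances the weight component along the incline: mg sin θ = μ_s mg cos θ.
Hence tan θ = μ_s = 0.84, so θ = arctan(0.84) = 40.0303°.

40.03°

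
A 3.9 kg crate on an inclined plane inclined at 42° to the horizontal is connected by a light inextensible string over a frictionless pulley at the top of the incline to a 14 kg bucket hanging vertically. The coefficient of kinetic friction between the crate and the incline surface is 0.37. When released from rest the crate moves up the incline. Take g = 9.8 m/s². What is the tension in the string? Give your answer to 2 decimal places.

For the crate on the incline: the weight component along the slope is m₁g sin 42° = 3.9 × 9.8 × 0.6691 = 25.573 N and the normal force is N = m₁g cos 42° = 28.403 N.
Kinetic friction opposes the crate's motion up the incline: f = μN = 0.37 × 28.403 = 10.509 N acting down the slope.
Newton's second law for the crate (up-slope positive): T − 25.573 − 10.509 = 3.9 a. For the hanging bucket (downward positive): 14 × 9.8 − T = 14 a.
Adding the two equations eliminates T: 101.118 = 17.9 a, so a = 5.6491 m/s².
Then from the hanging bucket's equation, T = 14 × (9.8 − 5.6491) = 58.113 N.

58.11 N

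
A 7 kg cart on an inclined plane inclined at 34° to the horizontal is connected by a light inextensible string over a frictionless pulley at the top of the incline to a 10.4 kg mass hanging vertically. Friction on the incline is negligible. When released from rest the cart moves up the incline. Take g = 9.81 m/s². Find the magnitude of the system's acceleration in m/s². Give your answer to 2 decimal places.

For the cart on the incline: the weight component along the slope is m₁g sin 34° = 7 × 9.81 × 0.5592 = 38.400 N and the normal force is N = m₁g cos 34° = 56.930 N.
Newton's second law for the cart (up-slope positive): T − 38.400 = 7 a. For the hanging mass (downward positive): 10.4 × 9.81 − T = 10.4 a.
Adding the two equations eliminates T: 63.624 = 17.4 a, so a = 3.6566 m/s².

3.66 m/s²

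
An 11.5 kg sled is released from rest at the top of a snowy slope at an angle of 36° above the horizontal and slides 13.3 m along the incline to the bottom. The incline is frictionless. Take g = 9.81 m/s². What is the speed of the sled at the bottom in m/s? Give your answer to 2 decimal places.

12.38 m/s

The weight component along the incline is mg sin 36° = 66.311 N and the normal force is N = mg cos 36° = 91.269 N.
With no friction, a = g sin 36° = 5.7662 m/s².
Starting from rest over a distance of 13.3 m, v² = 2aL = 2 × 5.7662 × 13.3 = 153.3809, so v = 12.3847 m/s.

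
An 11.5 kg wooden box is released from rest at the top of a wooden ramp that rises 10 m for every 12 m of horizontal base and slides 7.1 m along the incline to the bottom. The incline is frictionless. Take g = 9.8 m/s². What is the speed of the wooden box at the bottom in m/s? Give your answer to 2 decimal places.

The weight component along the incline is mg sin 39.81° = 72.149 N and the normal force is N = mg cos 39.81° = 86.579 N.
With no friction, a = g sin 39.81° = 6.2738 m/s².
Starting from rest over a distance of 7.1 m, v² = 2aL = 2 × 6.2738 × 7.1 = 89.0880, so v = 9.4386 m/s.

9.44 m/s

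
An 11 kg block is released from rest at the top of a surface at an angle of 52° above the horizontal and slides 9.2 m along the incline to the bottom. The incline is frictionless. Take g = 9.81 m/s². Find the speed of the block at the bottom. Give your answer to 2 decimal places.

The weight component along the incline is mg sin 52° = 85.034 N and the normal force is N = mg cos 52° = 66.436 N.
With no friction, a = g sin 52° = 7.7304 m/s².
Starting from rest over a distance of 9.2 m, v² = 2aL = 2 × 7.7304 × 9.2 = 142.2394, so v = 11.9264 m/s.

11.93 m/s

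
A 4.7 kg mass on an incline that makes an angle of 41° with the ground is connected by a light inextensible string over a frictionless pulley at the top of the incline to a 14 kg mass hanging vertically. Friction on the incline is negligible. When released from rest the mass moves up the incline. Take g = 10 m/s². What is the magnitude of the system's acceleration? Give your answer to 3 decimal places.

For the mass on the incline: the weight component along the slope is m₁g sin 41° = 4.7 × 10 × 0.6561 = 30.837 N and the normal force is N = m₁g cos 41° = 35.471 N.
Newton's second law for the mass (up-slope positive): T − 30.837 = 4.7 a. For the hanging mass (downward positive): 14 × 10 − T = 14 a.
Adding the two equations eliminates T: 109.163 = 18.7 a, so a = 5.8376 m/s².

5.838 m/s²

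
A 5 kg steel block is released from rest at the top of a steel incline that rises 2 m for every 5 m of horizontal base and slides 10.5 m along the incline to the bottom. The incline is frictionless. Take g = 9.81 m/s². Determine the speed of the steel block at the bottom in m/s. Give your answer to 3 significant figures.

The weight component along the incline is mg sin 21.80° = 18.217 N and the normal force is N = mg cos 21.80° = 45.542 N.
With no friction, a = g sin 21.80° = 3.6433 m/s².
Starting from rest over a distance of 10.5 m, v² = 2aL = 2 × 3.6433 × 10.5 = 76.5093, so v = 8.7470 m/s.

8.75 m/s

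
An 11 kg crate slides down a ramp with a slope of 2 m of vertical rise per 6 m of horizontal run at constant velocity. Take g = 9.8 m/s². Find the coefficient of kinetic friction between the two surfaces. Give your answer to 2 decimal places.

At constant velocity the net force along the incline is zero: mg sin 18.43° = μ mg cos 18.43°.
So μ = tan 18.43° = 0.3162 / 0.9487 = 0.3333.

0.33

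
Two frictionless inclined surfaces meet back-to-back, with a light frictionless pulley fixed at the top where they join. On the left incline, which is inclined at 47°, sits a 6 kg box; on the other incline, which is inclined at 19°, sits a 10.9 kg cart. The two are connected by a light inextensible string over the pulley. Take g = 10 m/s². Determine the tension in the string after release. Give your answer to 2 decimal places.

Resolve each weight along its own incline: the 6 kg mass has component 6 × 10 × sin 47° = 43.881 N down its slope, and the 10.9 kg mass has 10.9 × 10 × sin 19° = 35.487 N down its slope.
The 6 kg side's 43.881 N exceeds the other side's 35.487 N, so that mass slides down and the 10.9 kg mass slides up. Taking that direction as positive, Newton's second law for the whole system gives 43.881 − 35.487 = (6 + 10.9) a, so a = 8.394 / 16.9 = 0.4967 m/s².
For the 10.9 kg mass (up-slope positive): T − 35.487 = 10.9 × 0.4967, so T = 40.901 N.

40.90 N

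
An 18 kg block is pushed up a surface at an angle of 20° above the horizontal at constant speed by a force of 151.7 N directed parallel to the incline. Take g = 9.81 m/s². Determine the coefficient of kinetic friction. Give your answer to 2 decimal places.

At constant speed ΣF = 0 along the incline. The applied 151.7 N acts up the slope; the weight component mg sin 20° = 60.394 N and kinetic friction μN both act down the slope.
So 151.7 = 60.394 + μ × 165.931, giving μ = (151.7 − 60.394) / 165.931 = 0.5503.

0.55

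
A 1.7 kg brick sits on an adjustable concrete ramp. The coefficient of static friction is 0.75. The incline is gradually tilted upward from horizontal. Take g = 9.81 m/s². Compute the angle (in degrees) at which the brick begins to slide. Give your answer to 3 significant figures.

At the threshold of sliding, static friction is at its maximum μ_s N and exactly balances the weight component along the incline: mg sin θ = μ_s mg cos θ.
Hence tan θ = μ_s = 0.75, so θ = arctan(0.75) = 36.8699°.

36.9°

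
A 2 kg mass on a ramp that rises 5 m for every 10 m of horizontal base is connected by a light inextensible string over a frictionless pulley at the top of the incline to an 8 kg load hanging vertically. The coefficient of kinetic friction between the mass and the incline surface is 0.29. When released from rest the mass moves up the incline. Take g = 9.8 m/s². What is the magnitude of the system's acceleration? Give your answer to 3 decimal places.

6.455 m/s²

For the mass on the incline: the weight component along the slope is m₁g sin 26.57° = 2 × 9.8 × 0.4472 = 8.765 N and the normal force is N = m₁g cos 26.57° = 17.531 N.
Kinetic friction opposes the mass's motion up the incline: f = μN = 0.29 × 17.531 = 5.084 N acting down the slope.
Newton's second law for the mass (up-slope positive): T − 8.765 − 5.084 = 2 a. For the hanging load (downward positive): 8 × 9.8 − T = 8 a.
Adding the two equations eliminates T: 64.551 = 10 a, so a = 6.4551 m/s².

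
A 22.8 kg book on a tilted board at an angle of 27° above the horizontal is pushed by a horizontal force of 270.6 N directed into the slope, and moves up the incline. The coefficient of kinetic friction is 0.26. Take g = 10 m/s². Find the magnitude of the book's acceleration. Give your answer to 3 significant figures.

The horizontal push has components F cos 27° = 270.6 × 0.8910 = 241.105 N up the incline and F sin 27° = 270.6 × 0.4540 = 122.852 N pressing into the surface.
The normal force is therefore N = mg cos 27° + F sin 27° = 203.148 + 122.852 = 326.000 N, and kinetic friction down the slope is μN = 0.26 × 326.000 = 84.760 N.
Along the incline: F cos 27° − mg sin 27° − μN = ma, so 241.105 − 103.512 − 84.760 = 22.8 a, giving a = 2.3172 m/s².

2.32 m/s²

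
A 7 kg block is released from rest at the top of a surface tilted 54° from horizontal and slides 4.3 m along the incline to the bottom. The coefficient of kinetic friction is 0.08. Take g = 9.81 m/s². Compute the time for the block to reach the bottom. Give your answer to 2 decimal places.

The weight component along the incline is mg sin 54° = 55.555 N and the normal force is N = mg cos 54° = 40.363 N.
Friction up the slope is f = μN = 0.08 × 40.363 = 3.229 N, so the net downslope force is 55.555 − 3.229 = 52.326 N and a = 52.326 / 7 = 7.4751 m/s².
Starting from rest, L = ½at², so t = √(2L/a) = √(2 × 4.3 / 7.4751) = 1.0726 s.

1.07 s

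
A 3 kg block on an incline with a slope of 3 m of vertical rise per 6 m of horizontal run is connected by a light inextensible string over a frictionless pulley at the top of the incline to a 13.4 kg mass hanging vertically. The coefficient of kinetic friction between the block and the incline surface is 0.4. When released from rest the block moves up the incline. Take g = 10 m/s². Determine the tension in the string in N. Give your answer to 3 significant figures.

For the block on the incline: the weight component along the slope is m₁g sin 26.57° = 3 × 10 × 0.4472 = 13.416 N and the normal force is N = m₁g cos 26.57° = 26.833 N.
Kinetic friction opposes the block's motion up the incline: f = μN = 0.4 × 26.833 = 10.733 N acting down the slope.
Newton's second law for the block (up-slope positive): T − 13.416 − 10.733 = 3 a. For the hanging mass (downward positive): 13.4 × 10 − T = 13.4 a.
Adding the two equations eliminates T: 109.851 = 16.4 a, so a = 6.6982 m/s².
Then from the hanging mass's equation, T = 13.4 × (10 − 6.6982) = 44.244 N.

44.2 N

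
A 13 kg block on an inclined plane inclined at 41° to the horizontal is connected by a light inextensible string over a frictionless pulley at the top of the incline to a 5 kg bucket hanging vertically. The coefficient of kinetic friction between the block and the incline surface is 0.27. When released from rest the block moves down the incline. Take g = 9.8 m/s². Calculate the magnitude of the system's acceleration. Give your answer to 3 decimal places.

For the block on the incline: the weight component along the slope is m₁g sin 41° = 13 × 9.8 × 0.6561 = 83.587 N and the normal force is N = m₁g cos 41° = 96.150 N.
Kinetic friction opposes the block's motion down the incline: f = μN = 0.27 × 96.150 = 25.961 N acting up the slope.
Newton's second law for the block (down-slope positive): 83.587 − 25.961 − T = 13 a. For the hanging bucket (upward positive): T − 5 × 9.8 = 5 a.
Adding the two equations eliminates T: 8.626 = 18 a, so a = 0.4792 m/s².

0.479 m/s²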